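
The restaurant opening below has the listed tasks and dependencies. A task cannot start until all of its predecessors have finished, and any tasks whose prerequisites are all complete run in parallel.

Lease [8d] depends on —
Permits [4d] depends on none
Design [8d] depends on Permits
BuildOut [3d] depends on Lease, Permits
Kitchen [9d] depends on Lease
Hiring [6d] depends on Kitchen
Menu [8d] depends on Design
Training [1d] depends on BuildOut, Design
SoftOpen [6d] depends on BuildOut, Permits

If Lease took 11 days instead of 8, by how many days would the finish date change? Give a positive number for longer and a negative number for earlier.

Actual critical path: Lease→Kitchen→Hiring = 8+9+6 = 23 ⇒ 23 days.
Lease lies on that path, so at 11 days the path becomes 26 days.
No other chain overtakes it, so the finish is 26 days.
Change in finish: 26 − 23 = +3 days.

3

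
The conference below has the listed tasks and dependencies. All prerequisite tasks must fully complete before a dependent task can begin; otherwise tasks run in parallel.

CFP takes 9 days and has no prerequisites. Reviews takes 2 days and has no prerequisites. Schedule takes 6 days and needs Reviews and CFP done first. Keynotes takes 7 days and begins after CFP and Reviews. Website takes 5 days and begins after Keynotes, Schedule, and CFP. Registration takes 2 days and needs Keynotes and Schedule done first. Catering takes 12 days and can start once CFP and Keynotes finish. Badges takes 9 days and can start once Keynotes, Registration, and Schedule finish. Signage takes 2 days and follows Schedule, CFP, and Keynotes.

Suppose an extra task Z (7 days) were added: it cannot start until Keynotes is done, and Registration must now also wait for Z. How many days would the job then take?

Originally the job takes 28 days.
With Z inserted, Registration now waits for max(Keynotes, Schedule, Z).
New critical path: CFP→Keynotes→Z→Registration→Badges = 9+7+7+2+9 = 34 ⇒ 34 days.

34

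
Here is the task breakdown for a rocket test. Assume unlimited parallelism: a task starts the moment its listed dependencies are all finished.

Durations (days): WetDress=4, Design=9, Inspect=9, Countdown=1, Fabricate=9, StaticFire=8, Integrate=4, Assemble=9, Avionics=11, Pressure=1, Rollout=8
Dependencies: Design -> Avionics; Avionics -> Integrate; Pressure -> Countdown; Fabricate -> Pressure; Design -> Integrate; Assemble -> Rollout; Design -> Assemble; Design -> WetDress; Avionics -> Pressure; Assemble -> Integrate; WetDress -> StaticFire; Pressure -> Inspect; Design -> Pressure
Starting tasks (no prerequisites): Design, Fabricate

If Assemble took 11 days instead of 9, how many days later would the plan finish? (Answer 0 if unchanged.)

Critical path before the change: Design→Avionics→Pressure→Inspect = 9+11+1+9 = 30 giving 30 days.
Assemble is off the critical path — its longest chain is 26 days, giving 4 of slack.
That remains the longest chain; total 30 days.
Change in finish: 30 − 30 = +0 days.

0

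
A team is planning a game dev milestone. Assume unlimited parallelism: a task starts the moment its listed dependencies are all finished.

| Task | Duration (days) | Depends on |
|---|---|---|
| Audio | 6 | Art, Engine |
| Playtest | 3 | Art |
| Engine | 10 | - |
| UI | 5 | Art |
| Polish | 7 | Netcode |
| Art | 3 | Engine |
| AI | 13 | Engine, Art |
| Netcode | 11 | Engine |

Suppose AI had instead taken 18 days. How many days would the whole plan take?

31

Critical path before the change: Engine→Netcode→Polish = 10+11+7 = 28 giving 28 days.
The longest path through AI is only 26 days, so AI has float 2.
New critical path: Engine→Art→AI = 10+3+18 = 31 ⇒ 31 days.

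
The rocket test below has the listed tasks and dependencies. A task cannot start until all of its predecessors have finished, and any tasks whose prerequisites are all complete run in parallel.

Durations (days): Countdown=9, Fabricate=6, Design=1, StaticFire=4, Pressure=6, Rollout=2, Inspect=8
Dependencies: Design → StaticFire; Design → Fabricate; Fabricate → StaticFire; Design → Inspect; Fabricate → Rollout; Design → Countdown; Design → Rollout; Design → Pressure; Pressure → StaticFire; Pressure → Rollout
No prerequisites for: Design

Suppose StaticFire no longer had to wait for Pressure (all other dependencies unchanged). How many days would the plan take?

Original critical path: Design→Fabricate→StaticFire = 1+6+4 = 11 ⇒ 11 days.
Dropping Pressure→StaticFire doesn't change StaticFire's earliest start (7); another predecessor still binds.
The longest chain is now Design→Fabricate→StaticFire = 1+6+4 = 11, so the plan takes 11 days.

11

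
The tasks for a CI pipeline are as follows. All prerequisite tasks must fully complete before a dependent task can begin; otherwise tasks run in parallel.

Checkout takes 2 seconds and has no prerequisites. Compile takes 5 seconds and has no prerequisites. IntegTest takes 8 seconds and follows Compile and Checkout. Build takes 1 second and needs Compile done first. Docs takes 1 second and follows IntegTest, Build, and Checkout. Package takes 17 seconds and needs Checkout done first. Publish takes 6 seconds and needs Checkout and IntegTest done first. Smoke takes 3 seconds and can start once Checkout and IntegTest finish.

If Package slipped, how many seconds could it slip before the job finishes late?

Checkout→Package = 2+17 = 19 sets the makespan at 19 seconds.
Package finishes as early as 19 and must finish by 19.
Slack of Package = 2 − 2 = 0 seconds.

0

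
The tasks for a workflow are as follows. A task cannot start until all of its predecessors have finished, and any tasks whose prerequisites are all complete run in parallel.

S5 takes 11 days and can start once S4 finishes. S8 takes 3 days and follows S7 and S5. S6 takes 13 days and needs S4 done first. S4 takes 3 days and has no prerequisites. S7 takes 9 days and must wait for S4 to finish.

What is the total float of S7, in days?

2

The longest chain is S4→S5→S8 = 3+11+3 = 17; overall finish 17 days.
Longest path through S7: 15 days (earliest finish 12, latest finish 14).
Float = 17 − 15 = 2.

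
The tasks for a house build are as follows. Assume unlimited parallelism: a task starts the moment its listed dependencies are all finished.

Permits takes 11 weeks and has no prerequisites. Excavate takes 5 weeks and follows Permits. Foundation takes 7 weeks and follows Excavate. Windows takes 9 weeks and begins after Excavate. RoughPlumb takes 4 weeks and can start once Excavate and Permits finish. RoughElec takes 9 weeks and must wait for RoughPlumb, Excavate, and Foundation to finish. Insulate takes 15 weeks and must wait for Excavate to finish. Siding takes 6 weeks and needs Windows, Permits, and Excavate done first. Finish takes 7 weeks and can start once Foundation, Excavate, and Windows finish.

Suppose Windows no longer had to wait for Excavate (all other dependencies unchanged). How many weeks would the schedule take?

Original critical path: Permits→Excavate→Foundation→RoughElec = 11+5+7+9 = 32 ⇒ 32 weeks.
Without Excavate→Windows, Windows's earliest start moves from 16 to 0.
New critical path: Permits→Excavate→Foundation→RoughElec = 11+5+7+9 = 32 ⇒ 32 weeks.

32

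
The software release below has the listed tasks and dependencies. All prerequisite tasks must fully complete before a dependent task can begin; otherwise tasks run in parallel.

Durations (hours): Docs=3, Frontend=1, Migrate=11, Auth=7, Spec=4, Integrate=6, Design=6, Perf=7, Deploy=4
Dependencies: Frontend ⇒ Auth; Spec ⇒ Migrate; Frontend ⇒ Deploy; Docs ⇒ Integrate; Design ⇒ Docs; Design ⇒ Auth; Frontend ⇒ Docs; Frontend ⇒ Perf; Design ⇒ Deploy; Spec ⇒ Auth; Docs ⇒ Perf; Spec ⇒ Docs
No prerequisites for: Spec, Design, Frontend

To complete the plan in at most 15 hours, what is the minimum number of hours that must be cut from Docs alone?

1

Current finish: 16 hours; target: 15.
Docs is on every critical path, so each hour cut from Docs cuts the finish by one (this holds down to a finish of 15).
Need 16 − 15 = 1 hour off Docs → Docs becomes 2 hours, finish becomes 15.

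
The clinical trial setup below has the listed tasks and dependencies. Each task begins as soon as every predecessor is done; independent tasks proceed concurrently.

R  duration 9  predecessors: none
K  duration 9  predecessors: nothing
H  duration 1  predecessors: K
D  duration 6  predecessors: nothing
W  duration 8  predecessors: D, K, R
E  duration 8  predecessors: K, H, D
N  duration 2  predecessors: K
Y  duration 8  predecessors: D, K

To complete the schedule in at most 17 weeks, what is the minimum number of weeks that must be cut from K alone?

Current finish: 18 weeks; target: 17.
K is on every critical path, so each week cut from K cuts the finish by one (this holds down to a finish of 17).
Need 18 − 17 = 1 week off K → K becomes 8 weeks, finish becomes 17.

1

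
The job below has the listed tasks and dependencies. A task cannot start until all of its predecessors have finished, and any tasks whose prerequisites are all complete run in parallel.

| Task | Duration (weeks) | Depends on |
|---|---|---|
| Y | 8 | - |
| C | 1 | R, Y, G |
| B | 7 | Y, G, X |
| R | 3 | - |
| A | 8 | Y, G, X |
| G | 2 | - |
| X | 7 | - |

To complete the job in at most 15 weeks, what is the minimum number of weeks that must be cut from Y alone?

Current finish: 16 weeks; target: 15.
Y is on every critical path, so each week cut from Y cuts the finish by one (this holds down to a finish of 15).
Need 16 − 15 = 1 week off Y → Y becomes 7 weeks, finish becomes 15.

1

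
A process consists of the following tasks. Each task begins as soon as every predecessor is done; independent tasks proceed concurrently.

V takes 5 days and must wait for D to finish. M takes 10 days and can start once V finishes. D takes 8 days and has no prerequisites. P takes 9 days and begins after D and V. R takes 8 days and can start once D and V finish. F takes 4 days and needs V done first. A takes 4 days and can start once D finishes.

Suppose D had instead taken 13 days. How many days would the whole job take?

28

Baseline: D→V→M = 8+5+10 = 23 → 23 days.
Since D is critical, the +5 change carries straight to that chain (now 28 days).
No other chain overtakes it, so the finish is 28 days.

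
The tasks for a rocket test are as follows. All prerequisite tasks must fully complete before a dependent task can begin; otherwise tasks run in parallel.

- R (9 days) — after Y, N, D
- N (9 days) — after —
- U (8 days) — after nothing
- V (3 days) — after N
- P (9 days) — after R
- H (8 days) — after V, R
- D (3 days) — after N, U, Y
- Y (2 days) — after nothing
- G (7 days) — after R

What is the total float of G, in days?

Critical path: N→D→R→P = 9+3+9+9 = 30, so the finish is 30 days.
G finishes as early as 28 and must finish by 30.
Slack of G = 23 − 21 = 2 days.

2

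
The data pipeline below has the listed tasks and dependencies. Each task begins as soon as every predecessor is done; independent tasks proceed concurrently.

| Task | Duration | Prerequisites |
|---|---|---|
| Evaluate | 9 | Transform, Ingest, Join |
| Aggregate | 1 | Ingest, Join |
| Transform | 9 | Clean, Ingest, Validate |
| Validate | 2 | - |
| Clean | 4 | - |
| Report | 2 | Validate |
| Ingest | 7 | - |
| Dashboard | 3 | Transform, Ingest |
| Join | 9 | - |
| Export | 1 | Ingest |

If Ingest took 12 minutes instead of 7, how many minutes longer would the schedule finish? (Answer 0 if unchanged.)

5

The binding path is Ingest→Transform→Evaluate = 7+9+9 = 25; finish at 25 minutes.
Ingest is on the critical path; changing it to 12 makes that path 30 minutes.
The critical path is still Ingest→Transform→Evaluate; finish is now 30 minutes.
Change in finish: 30 − 25 = +5 minutes.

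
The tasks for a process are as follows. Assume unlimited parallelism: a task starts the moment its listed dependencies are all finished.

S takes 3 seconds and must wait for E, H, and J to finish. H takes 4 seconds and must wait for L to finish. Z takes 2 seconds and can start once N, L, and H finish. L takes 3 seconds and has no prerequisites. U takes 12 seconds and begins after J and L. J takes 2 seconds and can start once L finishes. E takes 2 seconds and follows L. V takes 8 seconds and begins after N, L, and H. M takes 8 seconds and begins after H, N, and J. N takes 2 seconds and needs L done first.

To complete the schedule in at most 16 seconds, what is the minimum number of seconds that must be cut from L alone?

Current finish: 17 seconds; target: 16.
L is on every critical path, so each second cut from L cuts the finish by one (this holds down to a finish of 15).
Need 17 − 16 = 1 second off L → L becomes 2 seconds, finish becomes 16.

1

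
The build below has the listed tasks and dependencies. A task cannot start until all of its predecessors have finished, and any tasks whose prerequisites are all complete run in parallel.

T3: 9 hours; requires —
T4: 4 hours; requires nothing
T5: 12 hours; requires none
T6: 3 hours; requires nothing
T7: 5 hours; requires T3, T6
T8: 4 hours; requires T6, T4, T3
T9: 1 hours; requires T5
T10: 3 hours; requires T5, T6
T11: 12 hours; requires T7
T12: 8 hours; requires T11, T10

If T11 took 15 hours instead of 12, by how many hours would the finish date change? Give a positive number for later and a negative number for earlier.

Baseline: T3→T7→T11→T12 = 9+5+12+8 = 34 → 34 hours.
Since T11 is critical, the +3 change carries straight to that chain (now 37 hours).
The critical path is still T3→T7→T11→T12; finish is now 37 hours.
Change in finish: 37 − 34 = +3 hours.

3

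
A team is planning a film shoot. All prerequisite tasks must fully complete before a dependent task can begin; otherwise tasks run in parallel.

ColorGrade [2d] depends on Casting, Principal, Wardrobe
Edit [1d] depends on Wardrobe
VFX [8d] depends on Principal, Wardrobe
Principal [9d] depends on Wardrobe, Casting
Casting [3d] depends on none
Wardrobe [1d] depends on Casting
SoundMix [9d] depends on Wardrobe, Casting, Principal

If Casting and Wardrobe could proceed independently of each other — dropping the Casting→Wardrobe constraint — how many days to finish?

With the dependency in place, Casting→Wardrobe→Principal→SoundMix = 3+1+9+9 = 22 sets the finish at 22 days.
Without Casting→Wardrobe, Wardrobe's earliest start moves from 3 to 0.
New critical path: Casting→Principal→SoundMix = 3+9+9 = 21 ⇒ 21 days.

21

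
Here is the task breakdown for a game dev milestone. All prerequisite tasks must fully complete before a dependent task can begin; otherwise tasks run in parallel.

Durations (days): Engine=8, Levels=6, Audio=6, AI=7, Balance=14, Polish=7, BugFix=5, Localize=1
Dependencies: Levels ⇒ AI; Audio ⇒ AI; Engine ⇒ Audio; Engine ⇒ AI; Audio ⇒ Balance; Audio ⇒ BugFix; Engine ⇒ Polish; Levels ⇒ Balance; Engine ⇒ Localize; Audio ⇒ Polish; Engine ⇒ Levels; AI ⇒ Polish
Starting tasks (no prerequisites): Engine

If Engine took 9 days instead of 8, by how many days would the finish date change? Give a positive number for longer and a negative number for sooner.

1

Critical path before the change: Engine→Levels→AI→Polish = 8+6+7+7 = 28 giving 28 days.
Engine is on the critical path; changing it to 9 makes that path 29 days.
The critical path is still Engine→Levels→AI→Polish; finish is now 29 days.
Change in finish: 29 − 28 = +1 days.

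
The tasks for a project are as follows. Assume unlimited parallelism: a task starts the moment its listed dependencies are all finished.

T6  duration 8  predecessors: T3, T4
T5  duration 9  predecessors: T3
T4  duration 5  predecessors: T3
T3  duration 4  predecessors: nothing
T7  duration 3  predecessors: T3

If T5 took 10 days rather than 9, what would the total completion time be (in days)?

As given, the longest chain is T3→T4→T6 = 4+5+8 = 17, so the finish is 17 days.
The longest path through T5 is only 13 days, so T5 has float 4.
The critical path is still T3→T4→T6; finish is now 17 days.

17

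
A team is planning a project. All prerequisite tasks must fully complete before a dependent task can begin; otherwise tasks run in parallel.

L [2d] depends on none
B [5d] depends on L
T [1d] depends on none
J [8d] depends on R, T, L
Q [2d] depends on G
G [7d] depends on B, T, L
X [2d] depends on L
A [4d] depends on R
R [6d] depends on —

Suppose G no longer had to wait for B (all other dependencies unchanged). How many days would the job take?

14

Before: longest chain L→B→G→Q = 2+5+7+2 = 16, finish 16.
Without B→G, G's earliest start moves from 7 to 2.
New critical path: R→J = 6+8 = 14 ⇒ 14 days.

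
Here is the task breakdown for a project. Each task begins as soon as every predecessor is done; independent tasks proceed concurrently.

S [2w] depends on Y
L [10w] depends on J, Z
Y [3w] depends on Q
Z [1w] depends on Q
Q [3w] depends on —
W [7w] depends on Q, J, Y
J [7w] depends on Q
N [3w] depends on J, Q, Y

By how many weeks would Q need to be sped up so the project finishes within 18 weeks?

Current finish: 20 weeks; target: 18.
Q is on every critical path, so each week cut from Q cuts the finish by one (this holds down to a finish of 18).
Need 20 − 18 = 2 weeks off Q → Q becomes 1 week, finish becomes 18.

2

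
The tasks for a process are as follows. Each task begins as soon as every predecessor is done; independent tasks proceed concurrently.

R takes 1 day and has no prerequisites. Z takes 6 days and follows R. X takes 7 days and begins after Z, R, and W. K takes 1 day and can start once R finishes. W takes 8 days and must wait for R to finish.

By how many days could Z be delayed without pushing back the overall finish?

2

R→W→X = 1+8+7 = 16 sets the makespan at 16 days.
Longest path through Z: 14 days (earliest finish 7, latest finish 9).
So Z can slip 9 − 7 = 2 days.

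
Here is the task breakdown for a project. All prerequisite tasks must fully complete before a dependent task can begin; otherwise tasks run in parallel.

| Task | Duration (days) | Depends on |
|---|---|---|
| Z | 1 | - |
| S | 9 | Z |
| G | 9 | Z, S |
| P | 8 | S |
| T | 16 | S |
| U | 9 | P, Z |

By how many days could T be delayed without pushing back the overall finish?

The longest chain is Z→S→P→U = 1+9+8+9 = 27; overall finish 27 days.
T finishes as early as 26 and must finish by 27.
So T can slip 27 − 26 = 1 day.

1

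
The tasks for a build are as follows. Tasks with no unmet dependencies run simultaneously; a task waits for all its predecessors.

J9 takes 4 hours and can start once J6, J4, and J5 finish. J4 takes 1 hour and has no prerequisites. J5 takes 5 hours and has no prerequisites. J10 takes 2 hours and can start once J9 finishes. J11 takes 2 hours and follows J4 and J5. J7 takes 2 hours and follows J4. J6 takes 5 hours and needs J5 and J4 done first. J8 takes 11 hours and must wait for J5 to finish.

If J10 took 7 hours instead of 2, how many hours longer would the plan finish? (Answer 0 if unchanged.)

Critical path before the change: J5→J6→J9→J10 = 5+5+4+2 = 16 giving 16 hours.
J10 is on the critical path; changing it to 7 makes that path 21 hours.
That remains the longest chain; total 21 hours.
Change in finish: 21 − 16 = +5 hours.

5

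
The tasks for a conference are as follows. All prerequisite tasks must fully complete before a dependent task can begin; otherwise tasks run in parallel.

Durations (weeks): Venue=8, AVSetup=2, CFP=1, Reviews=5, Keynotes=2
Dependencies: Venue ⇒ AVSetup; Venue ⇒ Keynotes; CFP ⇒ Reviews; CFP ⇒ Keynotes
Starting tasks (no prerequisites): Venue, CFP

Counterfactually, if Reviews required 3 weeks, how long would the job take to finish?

The binding path is Venue→Keynotes = 8+2 = 10; finish at 10 weeks.
Reviews is off the critical path — its longest chain is 6 weeks, giving 4 of slack.
The critical path is still Venue→Keynotes; finish is now 10 weeks.

10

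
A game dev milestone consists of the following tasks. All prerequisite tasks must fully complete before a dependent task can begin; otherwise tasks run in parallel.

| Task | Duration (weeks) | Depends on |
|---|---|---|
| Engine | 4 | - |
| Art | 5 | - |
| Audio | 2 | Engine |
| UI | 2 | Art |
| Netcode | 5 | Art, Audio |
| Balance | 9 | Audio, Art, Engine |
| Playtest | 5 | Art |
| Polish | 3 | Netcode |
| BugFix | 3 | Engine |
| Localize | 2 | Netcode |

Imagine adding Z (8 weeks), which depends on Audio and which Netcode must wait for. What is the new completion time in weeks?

Originally the plan takes 15 weeks.
With Z inserted, Netcode now waits for max(Art, Audio, Z).
New critical path: Engine→Audio→Z→Netcode→Polish = 4+2+8+5+3 = 22 ⇒ 22 weeks.

22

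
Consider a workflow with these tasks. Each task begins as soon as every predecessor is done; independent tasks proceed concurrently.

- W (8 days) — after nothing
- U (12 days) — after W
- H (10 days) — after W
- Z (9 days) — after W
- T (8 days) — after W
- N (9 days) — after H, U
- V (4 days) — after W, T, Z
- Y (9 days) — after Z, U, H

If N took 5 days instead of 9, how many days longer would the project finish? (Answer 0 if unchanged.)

The binding path is W→U→N = 8+12+9 = 29; finish at 29 days.
N lies on that path, so at 5 days the path becomes 25 days.
The binding chain switches to W→U→Y = 8+12+9 = 29; finish 29 days.
Change in finish: 29 − 29 = +0 days.

0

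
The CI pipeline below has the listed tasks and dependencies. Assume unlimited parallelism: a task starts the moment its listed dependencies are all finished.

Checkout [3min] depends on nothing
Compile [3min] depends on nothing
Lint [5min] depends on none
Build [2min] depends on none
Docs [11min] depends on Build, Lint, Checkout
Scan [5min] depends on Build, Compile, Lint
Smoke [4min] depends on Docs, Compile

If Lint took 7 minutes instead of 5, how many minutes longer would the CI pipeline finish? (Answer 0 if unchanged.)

2

As given, the longest chain is Lint→Docs→Smoke = 5+11+4 = 20, so the finish is 20 minutes.
Since Lint is critical, the +2 change carries straight to that chain (now 22 minutes).
That remains the longest chain; total 22 minutes.
Change in finish: 22 − 20 = +2 minutes.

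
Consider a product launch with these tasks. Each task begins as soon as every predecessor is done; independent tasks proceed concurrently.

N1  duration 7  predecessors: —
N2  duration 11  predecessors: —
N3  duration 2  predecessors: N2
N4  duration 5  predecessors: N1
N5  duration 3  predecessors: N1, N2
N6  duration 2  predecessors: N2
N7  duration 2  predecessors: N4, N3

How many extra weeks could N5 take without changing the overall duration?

1

The longest chain is N2→N3→N7 = 11+2+2 = 15; overall finish 15 weeks.
N5 finishes as early as 14 and must finish by 15.
So N5 can slip 15 − 14 = 1 week.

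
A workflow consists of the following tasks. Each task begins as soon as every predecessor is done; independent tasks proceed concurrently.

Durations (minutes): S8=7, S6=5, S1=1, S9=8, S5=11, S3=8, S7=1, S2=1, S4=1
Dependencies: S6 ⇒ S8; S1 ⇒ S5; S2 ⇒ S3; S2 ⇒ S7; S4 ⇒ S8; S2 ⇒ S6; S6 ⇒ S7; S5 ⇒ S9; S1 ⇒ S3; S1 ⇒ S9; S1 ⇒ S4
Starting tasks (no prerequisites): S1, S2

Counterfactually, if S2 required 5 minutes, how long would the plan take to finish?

Actual critical path: S1→S5→S9 = 1+11+8 = 20 ⇒ 20 minutes.
S2 is off the critical path — its longest chain is 13 minutes, giving 7 of slack.
The critical path is still S1→S5→S9; finish is now 20 minutes.

20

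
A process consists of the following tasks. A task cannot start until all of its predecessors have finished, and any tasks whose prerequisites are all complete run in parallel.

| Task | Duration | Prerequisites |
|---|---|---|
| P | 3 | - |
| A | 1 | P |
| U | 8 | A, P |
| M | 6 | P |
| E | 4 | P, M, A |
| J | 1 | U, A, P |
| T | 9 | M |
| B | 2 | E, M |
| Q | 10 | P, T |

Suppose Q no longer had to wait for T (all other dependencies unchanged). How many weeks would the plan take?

18

With the dependency in place, P→M→T→Q = 3+6+9+10 = 28 sets the finish at 28 weeks.
Without T→Q, Q's earliest start moves from 18 to 3.
After: P→M→T = 3+6+9 = 18 → 18 weeks.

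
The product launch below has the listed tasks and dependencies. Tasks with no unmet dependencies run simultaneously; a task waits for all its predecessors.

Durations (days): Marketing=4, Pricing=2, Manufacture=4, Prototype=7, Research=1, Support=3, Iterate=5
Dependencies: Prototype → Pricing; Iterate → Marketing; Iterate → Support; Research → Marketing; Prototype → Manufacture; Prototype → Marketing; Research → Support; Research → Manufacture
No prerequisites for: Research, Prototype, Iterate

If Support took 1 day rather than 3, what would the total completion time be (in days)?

11

Baseline: Prototype→Manufacture = 7+4 = 11 → 11 days.
Support is off the critical path — its longest chain is 8 days, giving 3 of slack.
That remains the longest chain; total 11 days.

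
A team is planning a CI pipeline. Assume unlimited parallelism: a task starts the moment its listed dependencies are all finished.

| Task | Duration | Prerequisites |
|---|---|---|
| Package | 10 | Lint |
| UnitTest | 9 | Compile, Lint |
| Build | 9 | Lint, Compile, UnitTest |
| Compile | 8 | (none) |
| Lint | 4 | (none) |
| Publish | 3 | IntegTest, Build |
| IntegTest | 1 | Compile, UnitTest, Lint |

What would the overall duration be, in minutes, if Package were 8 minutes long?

29

Actual critical path: Compile→UnitTest→Build→Publish = 8+9+9+3 = 29 ⇒ 29 minutes.
The longest path through Package is only 14 minutes, so Package has float 15.
No other chain overtakes it, so the finish is 29 minutes.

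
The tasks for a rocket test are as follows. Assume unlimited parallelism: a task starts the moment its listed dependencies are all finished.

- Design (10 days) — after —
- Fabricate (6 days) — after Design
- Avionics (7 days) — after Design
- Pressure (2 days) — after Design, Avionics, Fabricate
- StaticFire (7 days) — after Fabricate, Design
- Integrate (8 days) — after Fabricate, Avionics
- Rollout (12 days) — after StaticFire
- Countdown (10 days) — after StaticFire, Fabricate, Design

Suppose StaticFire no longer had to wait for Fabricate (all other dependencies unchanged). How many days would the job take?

With the dependency in place, Design→Fabricate→StaticFire→Rollout = 10+6+7+12 = 35 sets the finish at 35 days.
Without Fabricate→StaticFire, StaticFire's earliest start moves from 16 to 10.
New critical path: Design→StaticFire→Rollout = 10+7+12 = 29 ⇒ 29 days.

29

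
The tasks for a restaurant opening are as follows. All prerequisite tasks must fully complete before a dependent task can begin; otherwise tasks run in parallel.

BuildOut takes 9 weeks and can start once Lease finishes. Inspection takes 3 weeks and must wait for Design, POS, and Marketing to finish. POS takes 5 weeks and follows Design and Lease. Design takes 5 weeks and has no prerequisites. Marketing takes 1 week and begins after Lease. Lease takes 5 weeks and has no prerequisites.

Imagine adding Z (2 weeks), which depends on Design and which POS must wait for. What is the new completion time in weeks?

15

Originally the plan takes 14 weeks.
With Z inserted, POS now waits for max(Design, Lease, Z).
New critical path: Design→Z→POS→Inspection = 5+2+5+3 = 15 ⇒ 15 weeks.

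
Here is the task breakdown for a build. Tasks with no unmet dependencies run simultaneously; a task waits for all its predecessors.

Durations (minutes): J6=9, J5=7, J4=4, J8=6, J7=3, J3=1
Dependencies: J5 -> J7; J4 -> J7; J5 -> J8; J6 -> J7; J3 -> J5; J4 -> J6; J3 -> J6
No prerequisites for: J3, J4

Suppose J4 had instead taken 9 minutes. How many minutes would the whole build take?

Actual critical path: J4→J6→J7 = 4+9+3 = 16 ⇒ 16 minutes.
Since J4 is critical, the +5 change carries straight to that chain (now 21 minutes).
That remains the longest chain; total 21 minutes.

21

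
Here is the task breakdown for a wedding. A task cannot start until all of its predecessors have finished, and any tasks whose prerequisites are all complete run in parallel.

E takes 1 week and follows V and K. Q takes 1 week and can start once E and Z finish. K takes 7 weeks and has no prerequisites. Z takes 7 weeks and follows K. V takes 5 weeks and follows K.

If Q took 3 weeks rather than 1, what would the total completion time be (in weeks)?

As given, the longest chain is K→Z→Q = 7+7+1 = 15, so the finish is 15 weeks.
Q lies on that path, so at 3 weeks the path becomes 17 weeks.
That remains the longest chain; total 17 weeks.

17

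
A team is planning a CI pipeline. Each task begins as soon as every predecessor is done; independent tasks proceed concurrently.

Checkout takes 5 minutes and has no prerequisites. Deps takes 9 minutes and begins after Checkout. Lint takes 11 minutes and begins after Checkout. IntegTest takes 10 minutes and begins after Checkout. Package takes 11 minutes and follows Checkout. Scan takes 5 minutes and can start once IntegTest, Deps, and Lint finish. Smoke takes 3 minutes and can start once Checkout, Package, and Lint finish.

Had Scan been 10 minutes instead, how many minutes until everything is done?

As given, the longest chain is Checkout→Lint→Scan = 5+11+5 = 21, so the finish is 21 minutes.
Scan is on the critical path; changing it to 10 makes that path 26 minutes.
That remains the longest chain; total 26 minutes.

26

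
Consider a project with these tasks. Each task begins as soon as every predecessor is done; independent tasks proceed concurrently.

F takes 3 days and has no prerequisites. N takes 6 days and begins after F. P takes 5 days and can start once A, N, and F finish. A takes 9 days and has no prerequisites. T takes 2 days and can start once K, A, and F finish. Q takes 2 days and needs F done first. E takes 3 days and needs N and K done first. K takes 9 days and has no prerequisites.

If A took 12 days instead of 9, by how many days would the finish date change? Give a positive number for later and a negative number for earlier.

3

Actual critical path: A→P = 9+5 = 14 ⇒ 14 days.
A lies on that path, so at 12 days the path becomes 17 days.
That remains the longest chain; total 17 days.
Change in finish: 17 − 14 = +3 days.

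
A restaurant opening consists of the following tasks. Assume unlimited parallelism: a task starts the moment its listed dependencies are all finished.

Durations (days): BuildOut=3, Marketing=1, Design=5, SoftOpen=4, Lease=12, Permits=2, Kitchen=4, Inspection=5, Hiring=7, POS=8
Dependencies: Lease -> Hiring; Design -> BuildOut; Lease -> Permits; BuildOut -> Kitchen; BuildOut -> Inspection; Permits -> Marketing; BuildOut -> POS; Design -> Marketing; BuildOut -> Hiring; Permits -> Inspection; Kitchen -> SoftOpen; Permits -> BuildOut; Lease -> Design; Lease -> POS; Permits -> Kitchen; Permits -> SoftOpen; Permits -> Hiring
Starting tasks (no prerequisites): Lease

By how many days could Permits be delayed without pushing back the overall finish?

3

Critical path: Lease→Design→BuildOut→Kitchen→SoftOpen = 12+5+3+4+4 = 28, so the finish is 28 days.
Permits finishes as early as 14 and must finish by 17.
Float = 28 − 25 = 3.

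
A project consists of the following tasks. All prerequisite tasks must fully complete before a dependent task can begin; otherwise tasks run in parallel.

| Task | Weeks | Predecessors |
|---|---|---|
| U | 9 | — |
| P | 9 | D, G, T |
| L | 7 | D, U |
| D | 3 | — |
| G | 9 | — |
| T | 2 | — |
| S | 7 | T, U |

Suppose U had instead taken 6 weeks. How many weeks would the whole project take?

The binding path is G→P = 9+9 = 18; finish at 18 weeks.
U is off the critical path — its longest chain is 16 weeks, giving 2 of slack.
No other chain overtakes it, so the finish is 18 weeks.

18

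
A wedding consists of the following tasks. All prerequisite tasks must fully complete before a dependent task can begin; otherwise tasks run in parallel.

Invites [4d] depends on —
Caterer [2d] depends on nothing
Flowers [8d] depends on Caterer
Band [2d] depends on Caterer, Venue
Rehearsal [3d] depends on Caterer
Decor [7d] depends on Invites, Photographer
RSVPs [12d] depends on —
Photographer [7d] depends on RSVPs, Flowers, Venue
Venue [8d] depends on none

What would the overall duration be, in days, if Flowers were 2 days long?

As given, the longest chain is RSVPs→Photographer→Decor = 12+7+7 = 26, so the finish is 26 days.
The longest path through Flowers is only 24 days, so Flowers has float 2.
The critical path is still RSVPs→Photographer→Decor; finish is now 26 days.

26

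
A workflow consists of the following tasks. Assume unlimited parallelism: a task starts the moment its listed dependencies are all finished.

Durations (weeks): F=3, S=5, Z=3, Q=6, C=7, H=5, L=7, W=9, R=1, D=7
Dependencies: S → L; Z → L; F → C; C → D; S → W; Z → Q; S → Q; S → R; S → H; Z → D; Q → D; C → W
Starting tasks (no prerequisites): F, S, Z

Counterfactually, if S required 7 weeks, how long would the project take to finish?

Critical path before the change: F→C→W = 3+7+9 = 19 giving 19 weeks.
The longest path through S is only 18 weeks, so S has float 1.
New critical path: S→Q→D = 7+6+7 = 20 ⇒ 20 weeks.

20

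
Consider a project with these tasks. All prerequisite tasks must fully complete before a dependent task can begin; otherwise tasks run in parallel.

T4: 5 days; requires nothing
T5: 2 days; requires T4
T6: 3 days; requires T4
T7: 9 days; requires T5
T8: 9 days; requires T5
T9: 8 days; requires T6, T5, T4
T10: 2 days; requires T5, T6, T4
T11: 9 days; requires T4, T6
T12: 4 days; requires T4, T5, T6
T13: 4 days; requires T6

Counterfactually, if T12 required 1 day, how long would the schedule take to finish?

17

Baseline: T4→T6→T11 = 5+3+9 = 17 → 17 days.
T12 is off the critical path — its longest chain is 12 days, giving 5 of slack.
That remains the longest chain; total 17 days.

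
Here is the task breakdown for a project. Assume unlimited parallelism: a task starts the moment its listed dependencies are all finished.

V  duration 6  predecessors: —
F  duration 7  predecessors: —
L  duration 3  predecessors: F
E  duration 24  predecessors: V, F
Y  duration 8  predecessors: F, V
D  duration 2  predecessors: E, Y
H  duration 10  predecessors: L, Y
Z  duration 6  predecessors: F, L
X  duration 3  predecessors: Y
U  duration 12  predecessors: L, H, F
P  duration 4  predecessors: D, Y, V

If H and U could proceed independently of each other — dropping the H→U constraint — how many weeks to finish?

37

Original critical path: F→E→D→P = 7+24+2+4 = 37 ⇒ 37 weeks.
Without H→U, U's earliest start moves from 25 to 10.
After: F→E→D→P = 7+24+2+4 = 37 → 37 weeks.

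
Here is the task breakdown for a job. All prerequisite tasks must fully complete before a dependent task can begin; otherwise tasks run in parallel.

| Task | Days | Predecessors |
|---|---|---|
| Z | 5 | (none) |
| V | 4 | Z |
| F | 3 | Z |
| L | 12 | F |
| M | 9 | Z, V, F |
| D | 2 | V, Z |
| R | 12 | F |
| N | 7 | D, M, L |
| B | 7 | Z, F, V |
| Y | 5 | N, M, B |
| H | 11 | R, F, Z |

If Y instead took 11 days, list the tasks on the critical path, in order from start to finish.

Z, F, L, N, Y

Baseline: Z→F→L→N→Y = 5+3+12+7+5 = 32 → 32 days.
Y is on the critical path; changing it to 11 makes that path 38 days.
The critical path is still Z→F→L→N→Y; finish is now 38 days.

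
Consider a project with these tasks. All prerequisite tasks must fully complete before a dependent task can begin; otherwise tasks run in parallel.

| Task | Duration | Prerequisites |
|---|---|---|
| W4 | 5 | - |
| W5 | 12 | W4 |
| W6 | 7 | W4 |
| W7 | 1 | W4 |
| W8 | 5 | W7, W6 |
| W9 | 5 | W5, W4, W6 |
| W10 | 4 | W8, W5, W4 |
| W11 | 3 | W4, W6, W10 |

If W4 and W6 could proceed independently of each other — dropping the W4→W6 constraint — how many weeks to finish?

With the dependency in place, W4→W5→W10→W11 = 5+12+4+3 = 24 sets the finish at 24 weeks.
Without W4→W6, W6's earliest start moves from 5 to 0.
After: W4→W5→W10→W11 = 5+12+4+3 = 24 → 24 weeks.

24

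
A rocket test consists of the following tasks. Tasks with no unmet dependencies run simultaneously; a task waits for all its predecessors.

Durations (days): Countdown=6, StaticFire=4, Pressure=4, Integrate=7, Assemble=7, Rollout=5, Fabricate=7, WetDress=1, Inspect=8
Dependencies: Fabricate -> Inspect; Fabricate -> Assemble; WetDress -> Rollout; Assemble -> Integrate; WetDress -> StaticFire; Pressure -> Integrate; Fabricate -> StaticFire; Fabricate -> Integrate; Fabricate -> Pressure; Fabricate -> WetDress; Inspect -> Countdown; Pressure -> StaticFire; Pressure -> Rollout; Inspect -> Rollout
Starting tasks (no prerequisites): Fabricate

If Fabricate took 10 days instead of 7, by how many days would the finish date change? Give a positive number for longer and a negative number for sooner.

The binding path is Fabricate→Assemble→Integrate = 7+7+7 = 21; finish at 21 days.
Fabricate lies on that path, so at 10 days the path becomes 24 days.
The critical path is still Fabricate→Assemble→Integrate; finish is now 24 days.
Change in finish: 24 − 21 = +3 days.

3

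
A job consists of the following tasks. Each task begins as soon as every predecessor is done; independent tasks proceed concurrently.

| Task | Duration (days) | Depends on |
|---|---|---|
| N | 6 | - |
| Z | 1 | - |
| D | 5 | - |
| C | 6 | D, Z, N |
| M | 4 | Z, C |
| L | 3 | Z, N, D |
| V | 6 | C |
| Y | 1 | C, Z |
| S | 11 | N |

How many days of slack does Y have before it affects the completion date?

Critical path: N→C→V = 6+6+6 = 18, so the finish is 18 days.
Longest path through Y: 13 days (earliest finish 13, latest finish 18).
Float = 18 − 13 = 5.

5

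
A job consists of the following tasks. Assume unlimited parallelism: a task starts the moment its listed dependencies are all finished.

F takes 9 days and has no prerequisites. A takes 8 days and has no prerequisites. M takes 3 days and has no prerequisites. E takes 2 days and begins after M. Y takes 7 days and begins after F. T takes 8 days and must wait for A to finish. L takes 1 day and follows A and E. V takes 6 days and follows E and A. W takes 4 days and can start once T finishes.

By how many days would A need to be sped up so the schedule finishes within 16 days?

4

Current finish: 20 days; target: 16.
A is on every critical path, so each day cut from A cuts the finish by one (this holds down to a finish of 16).
Need 20 − 16 = 4 days off A → A becomes 4 days, finish becomes 16.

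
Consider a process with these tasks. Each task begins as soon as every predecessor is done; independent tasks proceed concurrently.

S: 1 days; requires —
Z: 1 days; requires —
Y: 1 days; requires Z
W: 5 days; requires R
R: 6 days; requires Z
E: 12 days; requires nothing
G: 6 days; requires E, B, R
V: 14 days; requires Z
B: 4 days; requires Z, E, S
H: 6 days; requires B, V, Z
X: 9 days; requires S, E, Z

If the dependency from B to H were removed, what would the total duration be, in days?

22

Before: longest chain E→B→H = 12+4+6 = 22, finish 22.
Without B→H, H's earliest start moves from 16 to 15.
New critical path: E→B→G = 12+4+6 = 22 ⇒ 22 days.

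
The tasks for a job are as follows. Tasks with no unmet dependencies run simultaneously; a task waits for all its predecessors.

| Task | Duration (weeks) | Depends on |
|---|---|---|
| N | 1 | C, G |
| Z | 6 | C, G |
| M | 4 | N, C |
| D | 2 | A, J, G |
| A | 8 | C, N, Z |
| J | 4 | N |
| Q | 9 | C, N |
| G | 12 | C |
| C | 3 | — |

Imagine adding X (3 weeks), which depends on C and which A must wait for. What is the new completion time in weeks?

31

Originally the job takes 31 weeks.
With X inserted, A now waits for max(C, N, Z, X).
New critical path: C→G→Z→A→D = 3+12+6+8+2 = 31 ⇒ 31 weeks.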